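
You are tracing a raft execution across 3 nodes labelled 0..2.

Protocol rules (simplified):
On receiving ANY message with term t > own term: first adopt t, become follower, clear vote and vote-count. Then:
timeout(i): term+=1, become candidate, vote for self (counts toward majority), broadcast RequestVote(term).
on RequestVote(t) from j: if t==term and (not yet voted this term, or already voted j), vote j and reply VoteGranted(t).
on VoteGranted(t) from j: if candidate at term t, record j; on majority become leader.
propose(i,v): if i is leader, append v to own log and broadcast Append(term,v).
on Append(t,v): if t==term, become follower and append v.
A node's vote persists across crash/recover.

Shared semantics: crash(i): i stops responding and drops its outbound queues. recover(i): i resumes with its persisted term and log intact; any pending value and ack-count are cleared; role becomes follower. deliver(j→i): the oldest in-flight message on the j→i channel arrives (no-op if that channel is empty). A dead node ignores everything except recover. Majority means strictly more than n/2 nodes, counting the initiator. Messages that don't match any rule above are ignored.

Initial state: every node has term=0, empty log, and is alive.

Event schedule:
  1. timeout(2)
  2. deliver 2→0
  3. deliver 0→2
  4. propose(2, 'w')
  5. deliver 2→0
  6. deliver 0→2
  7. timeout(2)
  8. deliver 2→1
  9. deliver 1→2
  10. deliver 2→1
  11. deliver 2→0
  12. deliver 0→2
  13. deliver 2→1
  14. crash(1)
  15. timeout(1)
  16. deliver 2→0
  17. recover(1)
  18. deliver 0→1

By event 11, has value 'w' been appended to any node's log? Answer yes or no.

after 1 — timeout(2): n2:cand/t1/[-]
after 2 — deliver 2→0: n0:foll/t1/[-]
after 3 — deliver 0→2: n2:lead/t1/[-]
after 4 — propose(2,'w'): n2:lead/t1/[w]
after 5 — deliver 2→0: n0:foll/t1/[w]
after 6 — deliver 0→2: ·
after 7 — timeout(2): n2:cand/t2/[w]
after 8 — deliver 2→1: n1:foll/t1/[-]
after 9 — deliver 1→2: ·
after 10 — deliver 2→1: n1:foll/t1/[w]
after 11 — deliver 2→0: n0:foll/t2/[w]

yes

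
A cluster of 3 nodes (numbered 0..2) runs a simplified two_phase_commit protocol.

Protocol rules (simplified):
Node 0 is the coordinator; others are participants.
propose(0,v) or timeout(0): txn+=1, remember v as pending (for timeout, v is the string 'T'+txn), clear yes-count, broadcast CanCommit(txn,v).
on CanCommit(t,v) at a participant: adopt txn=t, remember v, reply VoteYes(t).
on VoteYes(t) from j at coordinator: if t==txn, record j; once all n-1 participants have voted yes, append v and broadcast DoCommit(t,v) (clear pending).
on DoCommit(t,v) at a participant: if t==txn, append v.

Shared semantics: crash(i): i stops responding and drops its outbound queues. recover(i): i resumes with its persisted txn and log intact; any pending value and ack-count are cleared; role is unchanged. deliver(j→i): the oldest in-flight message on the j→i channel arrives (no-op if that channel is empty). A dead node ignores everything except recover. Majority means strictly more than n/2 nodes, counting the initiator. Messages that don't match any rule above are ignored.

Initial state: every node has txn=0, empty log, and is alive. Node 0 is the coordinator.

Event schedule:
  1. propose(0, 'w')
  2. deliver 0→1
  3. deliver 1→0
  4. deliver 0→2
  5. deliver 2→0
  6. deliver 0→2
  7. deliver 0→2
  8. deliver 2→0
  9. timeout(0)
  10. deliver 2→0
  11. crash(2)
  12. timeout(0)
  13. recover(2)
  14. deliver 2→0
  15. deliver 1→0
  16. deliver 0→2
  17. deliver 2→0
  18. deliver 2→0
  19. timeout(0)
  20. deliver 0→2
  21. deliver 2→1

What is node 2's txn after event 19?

2

after 1 — propose(0,'w'): n0:coor/t1/[-]
after 2 — deliver 0→1: n1:part/t1/[-]
after 3 — deliver 1→0: ·
after 4 — deliver 0→2: n2:part/t1/[-]
after 5 — deliver 2→0: n0:coor/t1/[w]
after 6 — deliver 0→2: n2:part/t1/[w]
after 7 — deliver 0→2: ·
after 8 — deliver 2→0: ·
after 9 — timeout(0): n0:coor/t2/[w]
after 10 — deliver 2→0: ·
after 11 — crash(2): n2:✗part/t1/[w]
after 12 — timeout(0): n0:coor/t3/[w]
after 13 — recover(2): n2:part/t1/[w]
after 14 — deliver 2→0: ·
after 15 — deliver 1→0: ·
after 16 — deliver 0→2: n2:part/t2/[w]
after 17 — deliver 2→0: ·
after 18 — deliver 2→0: ·
after 19 — timeout(0): n0:coor/t4/[w]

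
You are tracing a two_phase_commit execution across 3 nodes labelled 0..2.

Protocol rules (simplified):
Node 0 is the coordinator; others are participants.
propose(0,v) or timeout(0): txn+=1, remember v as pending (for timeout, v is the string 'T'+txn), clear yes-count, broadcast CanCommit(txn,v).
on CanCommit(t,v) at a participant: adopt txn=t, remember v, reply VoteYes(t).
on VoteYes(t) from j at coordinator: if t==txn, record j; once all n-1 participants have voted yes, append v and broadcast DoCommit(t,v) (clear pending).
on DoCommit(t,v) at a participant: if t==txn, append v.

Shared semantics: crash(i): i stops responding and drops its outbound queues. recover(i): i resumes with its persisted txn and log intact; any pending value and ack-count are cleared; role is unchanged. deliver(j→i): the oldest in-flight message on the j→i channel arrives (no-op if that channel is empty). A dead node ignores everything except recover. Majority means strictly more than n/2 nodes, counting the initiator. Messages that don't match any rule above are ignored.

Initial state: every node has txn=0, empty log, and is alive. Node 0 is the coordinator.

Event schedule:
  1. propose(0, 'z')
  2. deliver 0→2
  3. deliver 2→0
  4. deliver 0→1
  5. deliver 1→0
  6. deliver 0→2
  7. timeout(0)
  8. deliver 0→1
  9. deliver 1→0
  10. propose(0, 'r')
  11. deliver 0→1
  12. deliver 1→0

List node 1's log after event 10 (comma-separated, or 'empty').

step 1 propose(0,'z'): 0={coor,t=1,log=-}
step 2 deliver 0→2: 2={part,t=1,log=-}
step 3 deliver 2→0: —
step 4 deliver 0→1: 1={part,t=1,log=-}
step 5 deliver 1→0: 0={coor,t=1,log=z}
step 6 deliver 0→2: 2={part,t=1,log=z}
step 7 timeout(0): 0={coor,t=2,log=z}
step 8 deliver 0→1: 1={part,t=1,log=z}
step 9 deliver 1→0: —
step 10 propose(0,'r'): 0={coor,t=3,log=z}

z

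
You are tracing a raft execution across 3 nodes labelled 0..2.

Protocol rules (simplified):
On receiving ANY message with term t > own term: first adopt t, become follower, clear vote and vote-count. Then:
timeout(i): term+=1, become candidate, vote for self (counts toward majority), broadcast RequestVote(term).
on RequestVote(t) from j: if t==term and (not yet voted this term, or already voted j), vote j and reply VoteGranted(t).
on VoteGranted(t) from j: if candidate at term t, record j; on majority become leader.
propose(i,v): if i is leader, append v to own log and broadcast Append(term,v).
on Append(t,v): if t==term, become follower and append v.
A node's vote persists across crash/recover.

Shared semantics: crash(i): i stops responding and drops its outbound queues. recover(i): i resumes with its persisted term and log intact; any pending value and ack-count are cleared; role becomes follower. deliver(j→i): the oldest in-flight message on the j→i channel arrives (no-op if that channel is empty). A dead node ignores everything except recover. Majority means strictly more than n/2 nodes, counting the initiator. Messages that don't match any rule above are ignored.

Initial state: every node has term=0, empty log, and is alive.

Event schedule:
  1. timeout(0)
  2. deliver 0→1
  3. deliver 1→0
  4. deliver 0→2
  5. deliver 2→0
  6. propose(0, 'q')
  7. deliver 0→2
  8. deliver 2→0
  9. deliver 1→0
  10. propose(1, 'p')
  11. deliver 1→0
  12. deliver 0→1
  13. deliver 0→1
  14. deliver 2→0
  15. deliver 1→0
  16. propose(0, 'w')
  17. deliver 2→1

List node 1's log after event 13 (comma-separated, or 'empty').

q

[1] timeout(0) → N0(cand t1 [-])
[2] deliver 0→1 → N1(foll t1 [-])
[3] deliver 1→0 → N0(lead t1 [-])
[4] deliver 0→2 → N2(foll t1 [-])
[5] deliver 2→0 → ∅
[6] propose(0,'q') → N0(lead t1 [q])
[7] deliver 0→2 → N2(foll t1 [q])
[8] deliver 2→0 → ∅
[9] deliver 1→0 → ∅
[10] propose(1,'p') → ∅
[11] deliver 1→0 → ∅
[12] deliver 0→1 → N1(foll t1 [q])
[13] deliver 0→1 → ∅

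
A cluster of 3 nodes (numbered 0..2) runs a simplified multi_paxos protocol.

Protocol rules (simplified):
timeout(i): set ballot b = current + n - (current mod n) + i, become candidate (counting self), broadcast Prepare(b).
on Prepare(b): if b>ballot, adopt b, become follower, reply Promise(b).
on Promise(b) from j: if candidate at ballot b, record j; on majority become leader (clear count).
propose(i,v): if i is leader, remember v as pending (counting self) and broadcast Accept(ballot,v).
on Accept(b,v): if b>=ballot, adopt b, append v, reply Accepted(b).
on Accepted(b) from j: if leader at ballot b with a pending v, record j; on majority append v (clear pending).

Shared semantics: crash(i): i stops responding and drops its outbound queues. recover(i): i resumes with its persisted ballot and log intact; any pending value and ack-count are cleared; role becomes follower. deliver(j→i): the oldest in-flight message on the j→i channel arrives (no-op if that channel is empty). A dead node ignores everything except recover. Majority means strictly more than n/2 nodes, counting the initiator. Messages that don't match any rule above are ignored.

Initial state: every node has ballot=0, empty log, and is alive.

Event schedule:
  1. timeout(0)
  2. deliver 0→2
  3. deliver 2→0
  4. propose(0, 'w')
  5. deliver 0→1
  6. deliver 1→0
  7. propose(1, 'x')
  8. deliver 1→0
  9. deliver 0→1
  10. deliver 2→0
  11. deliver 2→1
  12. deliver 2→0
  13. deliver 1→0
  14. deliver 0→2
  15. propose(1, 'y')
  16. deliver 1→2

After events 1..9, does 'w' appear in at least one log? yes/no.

yes

after 1 — timeout(0): n0:cand/b3/[-]
after 2 — deliver 0→2: n2:foll/b3/[-]
after 3 — deliver 2→0: n0:lead/b3/[-]
after 4 — propose(0,'w'): ·
after 5 — deliver 0→1: n1:foll/b3/[-]
after 6 — deliver 1→0: ·
after 7 — propose(1,'x'): ·
after 8 — deliver 1→0: ·
after 9 — deliver 0→1: n1:foll/b3/[w]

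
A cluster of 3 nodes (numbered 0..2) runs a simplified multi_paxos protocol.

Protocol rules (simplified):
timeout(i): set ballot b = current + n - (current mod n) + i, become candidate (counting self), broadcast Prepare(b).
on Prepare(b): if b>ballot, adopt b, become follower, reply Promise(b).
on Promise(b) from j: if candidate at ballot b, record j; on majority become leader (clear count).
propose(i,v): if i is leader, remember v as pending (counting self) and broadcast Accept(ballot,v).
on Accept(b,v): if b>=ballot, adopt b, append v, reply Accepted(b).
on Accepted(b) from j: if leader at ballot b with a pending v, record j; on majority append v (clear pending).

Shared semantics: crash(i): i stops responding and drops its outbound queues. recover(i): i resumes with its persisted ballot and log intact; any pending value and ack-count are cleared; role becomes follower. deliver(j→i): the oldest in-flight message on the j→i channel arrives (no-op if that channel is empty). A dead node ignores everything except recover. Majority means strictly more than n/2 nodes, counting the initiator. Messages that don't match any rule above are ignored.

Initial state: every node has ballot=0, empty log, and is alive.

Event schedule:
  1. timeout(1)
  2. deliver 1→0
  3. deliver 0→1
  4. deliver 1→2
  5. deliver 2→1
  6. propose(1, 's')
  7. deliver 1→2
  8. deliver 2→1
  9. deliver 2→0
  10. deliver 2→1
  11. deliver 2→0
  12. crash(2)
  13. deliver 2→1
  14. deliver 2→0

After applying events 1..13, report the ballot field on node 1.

4

e1 timeout(1): 1[cand,b=4,-]
e2 deliver 1→0: 0[foll,b=4,-]
e3 deliver 0→1: 1[lead,b=4,-]
e4 deliver 1→2: 2[foll,b=4,-]
e5 deliver 2→1: ·
e6 propose(1,'s'): ·
e7 deliver 1→2: 2[foll,b=4,s]
e8 deliver 2→1: 1[lead,b=4,s]
e9 deliver 2→0: ·
e10 deliver 2→1: ·
e11 deliver 2→0: ·
e12 crash(2): 2[✗foll,b=4,s]
e13 deliver 2→1: ·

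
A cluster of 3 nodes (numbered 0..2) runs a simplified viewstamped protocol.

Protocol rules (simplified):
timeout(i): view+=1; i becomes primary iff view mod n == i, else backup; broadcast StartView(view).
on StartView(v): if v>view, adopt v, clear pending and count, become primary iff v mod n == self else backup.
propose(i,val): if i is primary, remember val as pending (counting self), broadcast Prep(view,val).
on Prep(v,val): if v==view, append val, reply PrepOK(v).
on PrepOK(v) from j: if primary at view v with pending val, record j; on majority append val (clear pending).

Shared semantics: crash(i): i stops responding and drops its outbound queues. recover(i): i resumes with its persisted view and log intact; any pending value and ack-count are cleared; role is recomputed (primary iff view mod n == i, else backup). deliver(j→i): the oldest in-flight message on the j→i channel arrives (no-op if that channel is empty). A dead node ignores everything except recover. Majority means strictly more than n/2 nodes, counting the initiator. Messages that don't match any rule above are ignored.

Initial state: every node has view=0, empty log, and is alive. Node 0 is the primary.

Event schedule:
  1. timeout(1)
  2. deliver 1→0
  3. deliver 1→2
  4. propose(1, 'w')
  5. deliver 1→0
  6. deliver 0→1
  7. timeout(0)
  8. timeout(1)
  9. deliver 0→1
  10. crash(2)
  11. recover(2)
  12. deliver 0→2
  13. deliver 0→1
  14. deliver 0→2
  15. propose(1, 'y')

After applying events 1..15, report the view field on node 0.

2

[1] timeout(1) → N1(prim v1 [-])
[2] deliver 1→0 → N0(back v1 [-])
[3] deliver 1→2 → N2(back v1 [-])
[4] propose(1,'w') → ∅
[5] deliver 1→0 → N0(back v1 [w])
[6] deliver 0→1 → N1(prim v1 [w])
[7] timeout(0) → N0(back v2 [w])
[8] timeout(1) → N1(back v2 [w])
[9] deliver 0→1 → ∅
[10] crash(2) → N2(✗back v1 [-])
[11] recover(2) → N2(back v1 [-])
[12] deliver 0→2 → N2(prim v2 [-])
[13] deliver 0→1 → ∅
[14] deliver 0→2 → ∅
[15] propose(1,'y') → ∅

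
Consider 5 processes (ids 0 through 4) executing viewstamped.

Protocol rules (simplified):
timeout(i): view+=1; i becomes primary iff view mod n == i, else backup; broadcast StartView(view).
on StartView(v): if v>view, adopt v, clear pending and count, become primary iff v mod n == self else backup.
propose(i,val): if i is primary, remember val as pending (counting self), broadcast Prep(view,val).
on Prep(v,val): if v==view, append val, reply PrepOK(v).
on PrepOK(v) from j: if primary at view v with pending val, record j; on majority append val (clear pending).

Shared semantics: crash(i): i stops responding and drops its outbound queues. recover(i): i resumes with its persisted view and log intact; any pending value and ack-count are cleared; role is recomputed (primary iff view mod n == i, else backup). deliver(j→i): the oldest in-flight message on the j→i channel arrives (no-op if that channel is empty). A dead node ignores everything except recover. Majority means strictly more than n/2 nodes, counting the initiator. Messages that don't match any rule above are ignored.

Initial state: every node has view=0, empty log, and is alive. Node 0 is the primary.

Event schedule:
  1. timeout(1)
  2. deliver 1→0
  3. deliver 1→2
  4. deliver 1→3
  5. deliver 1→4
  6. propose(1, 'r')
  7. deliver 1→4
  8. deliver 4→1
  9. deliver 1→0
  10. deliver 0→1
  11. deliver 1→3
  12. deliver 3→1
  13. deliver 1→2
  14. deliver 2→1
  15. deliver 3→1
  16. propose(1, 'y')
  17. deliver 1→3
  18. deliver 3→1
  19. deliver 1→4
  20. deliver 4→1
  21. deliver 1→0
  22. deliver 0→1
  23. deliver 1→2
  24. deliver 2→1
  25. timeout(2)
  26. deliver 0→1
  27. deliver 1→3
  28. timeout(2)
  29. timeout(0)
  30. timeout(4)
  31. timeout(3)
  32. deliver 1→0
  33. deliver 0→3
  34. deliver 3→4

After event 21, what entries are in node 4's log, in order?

e1 timeout(1): 1[prim,v=1,-]
e2 deliver 1→0: 0[back,v=1,-]
e3 deliver 1→2: 2[back,v=1,-]
e4 deliver 1→3: 3[back,v=1,-]
e5 deliver 1→4: 4[back,v=1,-]
e6 propose(1,'r'): ·
e7 deliver 1→4: 4[back,v=1,r]
e8 deliver 4→1: ·
e9 deliver 1→0: 0[back,v=1,r]
e10 deliver 0→1: 1[prim,v=1,r]
e11 deliver 1→3: 3[back,v=1,r]
e12 deliver 3→1: ·
e13 deliver 1→2: 2[back,v=1,r]
e14 deliver 2→1: ·
e15 deliver 3→1: ·
e16 propose(1,'y'): ·
e17 deliver 1→3: 3[back,v=1,r,y]
e18 deliver 3→1: ·
e19 deliver 1→4: 4[back,v=1,r,y]
e20 deliver 4→1: 1[prim,v=1,r,y]
e21 deliver 1→0: 0[back,v=1,r,y]

r,y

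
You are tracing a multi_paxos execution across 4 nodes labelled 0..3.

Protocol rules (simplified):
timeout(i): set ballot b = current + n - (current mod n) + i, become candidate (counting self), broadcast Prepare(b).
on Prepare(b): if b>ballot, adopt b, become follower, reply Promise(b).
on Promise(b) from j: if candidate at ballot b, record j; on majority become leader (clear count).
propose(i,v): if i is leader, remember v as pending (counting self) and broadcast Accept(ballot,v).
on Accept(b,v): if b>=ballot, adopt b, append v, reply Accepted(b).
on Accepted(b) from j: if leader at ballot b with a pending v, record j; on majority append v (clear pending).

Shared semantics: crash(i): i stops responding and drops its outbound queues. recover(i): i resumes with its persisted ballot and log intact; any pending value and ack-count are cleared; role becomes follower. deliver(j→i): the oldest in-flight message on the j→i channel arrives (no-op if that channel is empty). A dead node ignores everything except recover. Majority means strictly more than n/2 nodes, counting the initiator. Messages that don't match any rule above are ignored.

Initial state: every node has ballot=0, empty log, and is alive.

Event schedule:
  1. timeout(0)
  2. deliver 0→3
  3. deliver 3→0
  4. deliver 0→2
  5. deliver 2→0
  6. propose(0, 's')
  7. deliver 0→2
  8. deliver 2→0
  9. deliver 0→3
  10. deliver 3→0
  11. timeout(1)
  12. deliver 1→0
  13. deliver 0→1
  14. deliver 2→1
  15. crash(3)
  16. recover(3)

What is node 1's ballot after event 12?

1. timeout(0):  <0:cand b4 ->
2. deliver 0→3:  <3:foll b4 ->
3. deliver 3→0:  nop
4. deliver 0→2:  <2:foll b4 ->
5. deliver 2→0:  <0:lead b4 ->
6. propose(0,'s'):  nop
7. deliver 0→2:  <2:foll b4 s>
8. deliver 2→0:  nop
9. deliver 0→3:  <3:foll b4 s>
10. deliver 3→0:  <0:lead b4 s>
11. timeout(1):  <1:cand b5 ->
12. deliver 1→0:  <0:foll b5 s>

5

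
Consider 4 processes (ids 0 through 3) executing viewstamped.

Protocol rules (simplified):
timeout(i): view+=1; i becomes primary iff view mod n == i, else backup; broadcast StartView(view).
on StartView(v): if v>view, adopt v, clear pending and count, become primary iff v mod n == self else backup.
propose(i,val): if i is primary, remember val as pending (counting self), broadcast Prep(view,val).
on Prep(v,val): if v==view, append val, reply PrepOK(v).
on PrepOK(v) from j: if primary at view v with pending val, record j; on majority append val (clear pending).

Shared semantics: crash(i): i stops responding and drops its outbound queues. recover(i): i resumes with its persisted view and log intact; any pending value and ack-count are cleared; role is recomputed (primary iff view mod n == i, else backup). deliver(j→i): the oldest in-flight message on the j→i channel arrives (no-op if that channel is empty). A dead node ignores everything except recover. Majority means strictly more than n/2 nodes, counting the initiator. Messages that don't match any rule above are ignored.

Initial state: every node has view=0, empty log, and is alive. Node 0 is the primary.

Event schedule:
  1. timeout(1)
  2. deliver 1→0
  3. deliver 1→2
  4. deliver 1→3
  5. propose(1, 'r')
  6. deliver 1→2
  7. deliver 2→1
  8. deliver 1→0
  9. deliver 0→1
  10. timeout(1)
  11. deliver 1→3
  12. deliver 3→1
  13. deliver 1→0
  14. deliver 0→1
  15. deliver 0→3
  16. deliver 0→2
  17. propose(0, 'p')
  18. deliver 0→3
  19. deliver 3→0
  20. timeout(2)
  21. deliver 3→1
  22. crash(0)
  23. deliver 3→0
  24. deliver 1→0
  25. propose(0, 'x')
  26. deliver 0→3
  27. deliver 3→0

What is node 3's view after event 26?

1

step 1 timeout(1): 1={prim,v=1,log=-}
step 2 deliver 1→0: 0={back,v=1,log=-}
step 3 deliver 1→2: 2={back,v=1,log=-}
step 4 deliver 1→3: 3={back,v=1,log=-}
step 5 propose(1,'r'): —
step 6 deliver 1→2: 2={back,v=1,log=r}
step 7 deliver 2→1: —
step 8 deliver 1→0: 0={back,v=1,log=r}
step 9 deliver 0→1: 1={prim,v=1,log=r}
step 10 timeout(1): 1={back,v=2,log=r}
step 11 deliver 1→3: 3={back,v=1,log=r}
step 12 deliver 3→1: —
step 13 deliver 1→0: 0={back,v=2,log=r}
step 14 deliver 0→1: —
step 15 deliver 0→3: —
step 16 deliver 0→2: —
step 17 propose(0,'p'): —
step 18 deliver 0→3: —
step 19 deliver 3→0: —
step 20 timeout(2): 2={prim,v=2,log=r}
step 21 deliver 3→1: —
step 22 crash(0): 0={✗back,v=2,log=r}
step 23 deliver 3→0: —
step 24 deliver 1→0: —
step 25 propose(0,'x'): —
step 26 deliver 0→3: —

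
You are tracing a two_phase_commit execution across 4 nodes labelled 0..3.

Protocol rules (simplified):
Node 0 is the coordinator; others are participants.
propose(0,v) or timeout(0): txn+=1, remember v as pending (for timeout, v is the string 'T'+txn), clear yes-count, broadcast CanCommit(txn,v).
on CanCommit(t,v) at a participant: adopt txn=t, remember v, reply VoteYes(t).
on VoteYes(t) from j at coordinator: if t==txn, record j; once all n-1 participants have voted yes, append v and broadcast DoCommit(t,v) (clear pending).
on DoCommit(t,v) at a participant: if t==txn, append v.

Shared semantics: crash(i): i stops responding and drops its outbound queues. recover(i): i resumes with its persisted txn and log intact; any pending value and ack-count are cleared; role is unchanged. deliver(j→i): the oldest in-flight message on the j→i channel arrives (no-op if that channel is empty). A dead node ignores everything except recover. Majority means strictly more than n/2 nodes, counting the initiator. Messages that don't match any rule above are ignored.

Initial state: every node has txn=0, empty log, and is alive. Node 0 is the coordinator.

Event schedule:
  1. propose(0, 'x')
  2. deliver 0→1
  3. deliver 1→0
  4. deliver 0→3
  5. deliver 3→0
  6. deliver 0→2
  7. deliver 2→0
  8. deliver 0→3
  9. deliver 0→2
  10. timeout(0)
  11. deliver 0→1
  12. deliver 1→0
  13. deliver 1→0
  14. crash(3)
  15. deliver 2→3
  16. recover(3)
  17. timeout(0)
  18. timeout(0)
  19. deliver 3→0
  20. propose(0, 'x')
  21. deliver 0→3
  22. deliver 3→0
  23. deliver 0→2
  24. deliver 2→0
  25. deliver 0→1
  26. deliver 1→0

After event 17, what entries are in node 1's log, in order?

after 1 — propose(0,'x'): n0:coor/t1/[-]
after 2 — deliver 0→1: n1:part/t1/[-]
after 3 — deliver 1→0: ·
after 4 — deliver 0→3: n3:part/t1/[-]
after 5 — deliver 3→0: ·
after 6 — deliver 0→2: n2:part/t1/[-]
after 7 — deliver 2→0: n0:coor/t1/[x]
after 8 — deliver 0→3: n3:part/t1/[x]
after 9 — deliver 0→2: n2:part/t1/[x]
after 10 — timeout(0): n0:coor/t2/[x]
after 11 — deliver 0→1: n1:part/t1/[x]
after 12 — deliver 1→0: ·
after 13 — deliver 1→0: ·
after 14 — crash(3): n3:✗part/t1/[x]
after 15 — deliver 2→3: ·
after 16 — recover(3): n3:part/t1/[x]
after 17 — timeout(0): n0:coor/t3/[x]

x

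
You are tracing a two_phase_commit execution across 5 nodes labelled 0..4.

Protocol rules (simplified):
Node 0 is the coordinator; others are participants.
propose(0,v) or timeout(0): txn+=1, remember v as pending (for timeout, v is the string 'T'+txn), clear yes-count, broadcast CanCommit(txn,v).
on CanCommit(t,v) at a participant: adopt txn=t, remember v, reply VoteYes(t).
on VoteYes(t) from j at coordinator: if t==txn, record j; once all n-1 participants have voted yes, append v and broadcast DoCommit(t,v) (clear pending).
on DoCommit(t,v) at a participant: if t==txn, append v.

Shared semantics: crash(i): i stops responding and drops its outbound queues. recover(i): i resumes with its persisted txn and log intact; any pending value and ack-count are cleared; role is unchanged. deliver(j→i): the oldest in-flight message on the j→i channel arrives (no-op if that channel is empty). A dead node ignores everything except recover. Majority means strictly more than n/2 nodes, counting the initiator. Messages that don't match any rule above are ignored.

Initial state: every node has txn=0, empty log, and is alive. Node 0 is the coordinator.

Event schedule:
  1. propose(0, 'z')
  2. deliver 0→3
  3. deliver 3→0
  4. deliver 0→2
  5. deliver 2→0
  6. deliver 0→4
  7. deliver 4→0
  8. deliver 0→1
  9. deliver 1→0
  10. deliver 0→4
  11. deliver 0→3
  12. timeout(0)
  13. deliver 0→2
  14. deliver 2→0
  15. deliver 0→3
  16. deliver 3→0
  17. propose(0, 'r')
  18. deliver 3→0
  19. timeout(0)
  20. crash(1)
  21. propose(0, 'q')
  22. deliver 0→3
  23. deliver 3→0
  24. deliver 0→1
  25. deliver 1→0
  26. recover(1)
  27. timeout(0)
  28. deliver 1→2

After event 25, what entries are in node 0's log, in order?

z

after 1 — propose(0,'z'): n0:coor/t1/[-]
after 2 — deliver 0→3: n3:part/t1/[-]
after 3 — deliver 3→0: ·
after 4 — deliver 0→2: n2:part/t1/[-]
after 5 — deliver 2→0: ·
after 6 — deliver 0→4: n4:part/t1/[-]
after 7 — deliver 4→0: ·
after 8 — deliver 0→1: n1:part/t1/[-]
after 9 — deliver 1→0: n0:coor/t1/[z]
after 10 — deliver 0→4: n4:part/t1/[z]
after 11 — deliver 0→3: n3:part/t1/[z]
after 12 — timeout(0): n0:coor/t2/[z]
after 13 — deliver 0→2: n2:part/t1/[z]
after 14 — deliver 2→0: ·
after 15 — deliver 0→3: n3:part/t2/[z]
after 16 — deliver 3→0: ·
after 17 — propose(0,'r'): n0:coor/t3/[z]
after 18 — deliver 3→0: ·
after 19 — timeout(0): n0:coor/t4/[z]
after 20 — crash(1): n1:✗part/t1/[-]
after 21 — propose(0,'q'): n0:coor/t5/[z]
after 22 — deliver 0→3: n3:part/t3/[z]
after 23 — deliver 3→0: ·
after 24 — deliver 0→1: ·
after 25 — deliver 1→0: ·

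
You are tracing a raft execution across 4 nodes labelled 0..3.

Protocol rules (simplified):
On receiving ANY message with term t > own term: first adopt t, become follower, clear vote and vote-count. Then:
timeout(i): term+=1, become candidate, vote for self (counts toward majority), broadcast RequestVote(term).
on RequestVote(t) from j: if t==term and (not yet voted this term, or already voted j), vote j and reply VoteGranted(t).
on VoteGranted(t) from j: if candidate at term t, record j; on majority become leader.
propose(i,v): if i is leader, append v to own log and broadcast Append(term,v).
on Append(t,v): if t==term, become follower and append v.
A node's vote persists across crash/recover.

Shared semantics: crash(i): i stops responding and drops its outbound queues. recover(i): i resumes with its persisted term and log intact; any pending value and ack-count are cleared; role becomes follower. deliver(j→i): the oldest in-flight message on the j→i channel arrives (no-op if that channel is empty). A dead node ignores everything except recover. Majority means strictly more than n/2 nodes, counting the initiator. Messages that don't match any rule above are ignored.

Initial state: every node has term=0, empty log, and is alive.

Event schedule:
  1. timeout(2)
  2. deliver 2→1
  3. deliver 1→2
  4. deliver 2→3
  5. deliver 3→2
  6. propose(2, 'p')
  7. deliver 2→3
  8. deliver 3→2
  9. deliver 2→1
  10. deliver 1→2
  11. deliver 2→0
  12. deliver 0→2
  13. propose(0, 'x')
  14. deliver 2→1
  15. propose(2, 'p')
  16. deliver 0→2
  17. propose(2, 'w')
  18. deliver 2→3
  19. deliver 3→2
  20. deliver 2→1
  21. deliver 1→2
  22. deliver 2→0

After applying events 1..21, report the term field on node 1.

e1 timeout(2): 2[cand,t=1,-]
e2 deliver 2→1: 1[foll,t=1,-]
e3 deliver 1→2: ·
e4 deliver 2→3: 3[foll,t=1,-]
e5 deliver 3→2: 2[lead,t=1,-]
e6 propose(2,'p'): 2[lead,t=1,p]
e7 deliver 2→3: 3[foll,t=1,p]
e8 deliver 3→2: ·
e9 deliver 2→1: 1[foll,t=1,p]
e10 deliver 1→2: ·
e11 deliver 2→0: 0[foll,t=1,-]
e12 deliver 0→2: ·
e13 propose(0,'x'): ·
e14 deliver 2→1: ·
e15 propose(2,'p'): 2[lead,t=1,p,p]
e16 deliver 0→2: ·
e17 propose(2,'w'): 2[lead,t=1,p,p,w]
e18 deliver 2→3: 3[foll,t=1,p,p]
e19 deliver 3→2: ·
e20 deliver 2→1: 1[foll,t=1,p,p]
e21 deliver 1→2: ·

1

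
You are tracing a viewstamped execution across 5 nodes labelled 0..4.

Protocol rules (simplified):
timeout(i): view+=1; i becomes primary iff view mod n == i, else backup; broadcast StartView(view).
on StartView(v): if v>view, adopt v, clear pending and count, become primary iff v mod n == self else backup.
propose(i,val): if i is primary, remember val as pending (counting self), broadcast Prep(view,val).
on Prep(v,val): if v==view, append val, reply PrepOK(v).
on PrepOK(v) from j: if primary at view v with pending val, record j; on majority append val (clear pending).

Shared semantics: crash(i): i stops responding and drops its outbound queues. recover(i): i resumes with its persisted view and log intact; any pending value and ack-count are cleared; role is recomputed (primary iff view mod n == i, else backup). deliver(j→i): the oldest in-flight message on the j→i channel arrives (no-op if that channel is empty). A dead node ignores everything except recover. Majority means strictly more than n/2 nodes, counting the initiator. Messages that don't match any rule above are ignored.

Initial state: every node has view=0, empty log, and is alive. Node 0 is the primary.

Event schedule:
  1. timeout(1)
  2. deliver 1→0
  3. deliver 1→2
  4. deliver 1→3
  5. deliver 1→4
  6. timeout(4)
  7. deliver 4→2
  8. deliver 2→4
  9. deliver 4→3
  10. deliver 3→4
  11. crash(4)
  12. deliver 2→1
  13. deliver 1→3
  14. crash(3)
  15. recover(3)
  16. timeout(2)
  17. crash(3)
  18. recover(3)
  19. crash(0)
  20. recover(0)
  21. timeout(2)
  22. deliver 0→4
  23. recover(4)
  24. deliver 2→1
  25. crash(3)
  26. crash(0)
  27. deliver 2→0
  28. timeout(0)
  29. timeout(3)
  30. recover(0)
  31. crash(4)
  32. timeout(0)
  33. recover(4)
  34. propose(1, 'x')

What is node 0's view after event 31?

e1 timeout(1): 1[prim,v=1,-]
e2 deliver 1→0: 0[back,v=1,-]
e3 deliver 1→2: 2[back,v=1,-]
e4 deliver 1→3: 3[back,v=1,-]
e5 deliver 1→4: 4[back,v=1,-]
e6 timeout(4): 4[back,v=2,-]
e7 deliver 4→2: 2[prim,v=2,-]
e8 deliver 2→4: ·
e9 deliver 4→3: 3[back,v=2,-]
e10 deliver 3→4: ·
e11 crash(4): 4[✗back,v=2,-]
e12 deliver 2→1: ·
e13 deliver 1→3: ·
e14 crash(3): 3[✗back,v=2,-]
e15 recover(3): 3[back,v=2,-]
e16 timeout(2): 2[back,v=3,-]
e17 crash(3): 3[✗back,v=2,-]
e18 recover(3): 3[back,v=2,-]
e19 crash(0): 0[✗back,v=1,-]
e20 recover(0): 0[back,v=1,-]
e21 timeout(2): 2[back,v=4,-]
e22 deliver 0→4: ·
e23 recover(4): 4[back,v=2,-]
e24 deliver 2→1: 1[back,v=3,-]
e25 crash(3): 3[✗back,v=2,-]
e26 crash(0): 0[✗back,v=1,-]
e27 deliver 2→0: ·
e28 timeout(0): ·
e29 timeout(3): ·
e30 recover(0): 0[back,v=1,-]
e31 crash(4): 4[✗back,v=2,-]

1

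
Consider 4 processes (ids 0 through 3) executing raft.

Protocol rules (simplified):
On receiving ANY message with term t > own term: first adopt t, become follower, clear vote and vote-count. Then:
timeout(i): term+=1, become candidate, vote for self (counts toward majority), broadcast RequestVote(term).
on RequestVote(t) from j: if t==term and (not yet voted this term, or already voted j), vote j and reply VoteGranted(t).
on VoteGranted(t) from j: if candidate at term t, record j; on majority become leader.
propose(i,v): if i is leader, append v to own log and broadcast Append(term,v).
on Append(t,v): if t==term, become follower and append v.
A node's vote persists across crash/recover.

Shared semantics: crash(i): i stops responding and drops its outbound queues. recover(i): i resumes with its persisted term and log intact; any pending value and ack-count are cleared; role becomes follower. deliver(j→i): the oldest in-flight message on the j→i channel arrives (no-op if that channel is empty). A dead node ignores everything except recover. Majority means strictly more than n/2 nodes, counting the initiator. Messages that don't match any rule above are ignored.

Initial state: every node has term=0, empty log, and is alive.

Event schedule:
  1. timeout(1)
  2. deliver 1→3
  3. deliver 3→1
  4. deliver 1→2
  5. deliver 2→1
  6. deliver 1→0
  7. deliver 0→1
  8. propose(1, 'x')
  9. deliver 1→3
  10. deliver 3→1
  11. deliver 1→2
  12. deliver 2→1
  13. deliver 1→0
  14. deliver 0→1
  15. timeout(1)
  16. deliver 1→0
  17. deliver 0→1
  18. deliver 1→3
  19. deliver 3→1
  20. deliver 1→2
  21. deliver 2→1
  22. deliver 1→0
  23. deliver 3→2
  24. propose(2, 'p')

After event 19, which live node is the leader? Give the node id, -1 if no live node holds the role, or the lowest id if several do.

[1] timeout(1) → N1(cand t1 [-])
[2] deliver 1→3 → N3(foll t1 [-])
[3] deliver 3→1 → ∅
[4] deliver 1→2 → N2(foll t1 [-])
[5] deliver 2→1 → N1(lead t1 [-])
[6] deliver 1→0 → N0(foll t1 [-])
[7] deliver 0→1 → ∅
[8] propose(1,'x') → N1(lead t1 [x])
[9] deliver 1→3 → N3(foll t1 [x])
[10] deliver 3→1 → ∅
[11] deliver 1→2 → N2(foll t1 [x])
[12] deliver 2→1 → ∅
[13] deliver 1→0 → N0(foll t1 [x])
[14] deliver 0→1 → ∅
[15] timeout(1) → N1(cand t2 [x])
[16] deliver 1→0 → N0(foll t2 [x])
[17] deliver 0→1 → ∅
[18] deliver 1→3 → N3(foll t2 [x])
[19] deliver 3→1 → N1(lead t2 [x])

1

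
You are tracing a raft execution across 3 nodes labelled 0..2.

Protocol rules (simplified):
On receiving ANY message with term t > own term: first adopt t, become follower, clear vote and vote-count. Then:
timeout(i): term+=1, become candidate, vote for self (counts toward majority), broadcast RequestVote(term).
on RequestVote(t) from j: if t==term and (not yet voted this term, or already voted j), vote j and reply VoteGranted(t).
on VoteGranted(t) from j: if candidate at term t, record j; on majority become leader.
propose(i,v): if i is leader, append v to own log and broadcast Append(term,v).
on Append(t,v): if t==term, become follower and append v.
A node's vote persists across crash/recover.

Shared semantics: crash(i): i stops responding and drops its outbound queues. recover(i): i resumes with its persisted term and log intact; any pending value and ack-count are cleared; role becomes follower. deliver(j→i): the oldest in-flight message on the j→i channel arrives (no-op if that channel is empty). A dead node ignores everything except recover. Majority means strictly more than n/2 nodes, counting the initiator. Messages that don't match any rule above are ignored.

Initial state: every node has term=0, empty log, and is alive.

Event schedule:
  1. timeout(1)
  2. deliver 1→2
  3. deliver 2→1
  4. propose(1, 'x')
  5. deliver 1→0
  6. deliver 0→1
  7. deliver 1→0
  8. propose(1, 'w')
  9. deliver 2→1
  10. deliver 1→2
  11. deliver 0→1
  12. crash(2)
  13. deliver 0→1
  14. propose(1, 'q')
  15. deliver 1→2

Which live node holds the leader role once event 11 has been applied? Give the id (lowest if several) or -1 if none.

e1 timeout(1): 1[cand,t=1,-]
e2 deliver 1→2: 2[foll,t=1,-]
e3 deliver 2→1: 1[lead,t=1,-]
e4 propose(1,'x'): 1[lead,t=1,x]
e5 deliver 1→0: 0[foll,t=1,-]
e6 deliver 0→1: ·
e7 deliver 1→0: 0[foll,t=1,x]
e8 propose(1,'w'): 1[lead,t=1,x,w]
e9 deliver 2→1: ·
e10 deliver 1→2: 2[foll,t=1,x]
e11 deliver 0→1: ·

1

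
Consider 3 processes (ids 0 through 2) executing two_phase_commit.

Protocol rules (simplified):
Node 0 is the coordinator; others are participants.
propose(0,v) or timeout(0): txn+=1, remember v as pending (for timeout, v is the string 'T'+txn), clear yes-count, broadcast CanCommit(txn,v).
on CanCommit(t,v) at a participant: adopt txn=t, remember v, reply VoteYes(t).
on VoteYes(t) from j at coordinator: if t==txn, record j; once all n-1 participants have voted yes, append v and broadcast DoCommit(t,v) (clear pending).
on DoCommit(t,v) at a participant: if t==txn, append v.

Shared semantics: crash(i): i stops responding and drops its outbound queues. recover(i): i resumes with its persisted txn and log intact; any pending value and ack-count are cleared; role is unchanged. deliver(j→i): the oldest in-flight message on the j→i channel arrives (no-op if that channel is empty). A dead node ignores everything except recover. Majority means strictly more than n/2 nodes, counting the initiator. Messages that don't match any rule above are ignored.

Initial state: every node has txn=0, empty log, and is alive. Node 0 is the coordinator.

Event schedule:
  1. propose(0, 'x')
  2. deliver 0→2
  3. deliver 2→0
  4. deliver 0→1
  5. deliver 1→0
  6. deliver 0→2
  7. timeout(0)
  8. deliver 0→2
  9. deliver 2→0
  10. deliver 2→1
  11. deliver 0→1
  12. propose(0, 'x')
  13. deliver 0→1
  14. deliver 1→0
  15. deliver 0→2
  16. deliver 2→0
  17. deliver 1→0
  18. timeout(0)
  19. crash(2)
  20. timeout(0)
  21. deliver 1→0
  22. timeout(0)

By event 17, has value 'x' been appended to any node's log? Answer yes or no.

after 1 — propose(0,'x'): n0:coor/t1/[-]
after 2 — deliver 0→2: n2:part/t1/[-]
after 3 — deliver 2→0: ·
after 4 — deliver 0→1: n1:part/t1/[-]
after 5 — deliver 1→0: n0:coor/t1/[x]
after 6 — deliver 0→2: n2:part/t1/[x]
after 7 — timeout(0): n0:coor/t2/[x]
after 8 — deliver 0→2: n2:part/t2/[x]
after 9 — deliver 2→0: ·
after 10 — deliver 2→1: ·
after 11 — deliver 0→1: n1:part/t1/[x]
after 12 — propose(0,'x'): n0:coor/t3/[x]
after 13 — deliver 0→1: n1:part/t2/[x]
after 14 — deliver 1→0: ·
after 15 — deliver 0→2: n2:part/t3/[x]
after 16 — deliver 2→0: ·
after 17 — deliver 1→0: ·

yes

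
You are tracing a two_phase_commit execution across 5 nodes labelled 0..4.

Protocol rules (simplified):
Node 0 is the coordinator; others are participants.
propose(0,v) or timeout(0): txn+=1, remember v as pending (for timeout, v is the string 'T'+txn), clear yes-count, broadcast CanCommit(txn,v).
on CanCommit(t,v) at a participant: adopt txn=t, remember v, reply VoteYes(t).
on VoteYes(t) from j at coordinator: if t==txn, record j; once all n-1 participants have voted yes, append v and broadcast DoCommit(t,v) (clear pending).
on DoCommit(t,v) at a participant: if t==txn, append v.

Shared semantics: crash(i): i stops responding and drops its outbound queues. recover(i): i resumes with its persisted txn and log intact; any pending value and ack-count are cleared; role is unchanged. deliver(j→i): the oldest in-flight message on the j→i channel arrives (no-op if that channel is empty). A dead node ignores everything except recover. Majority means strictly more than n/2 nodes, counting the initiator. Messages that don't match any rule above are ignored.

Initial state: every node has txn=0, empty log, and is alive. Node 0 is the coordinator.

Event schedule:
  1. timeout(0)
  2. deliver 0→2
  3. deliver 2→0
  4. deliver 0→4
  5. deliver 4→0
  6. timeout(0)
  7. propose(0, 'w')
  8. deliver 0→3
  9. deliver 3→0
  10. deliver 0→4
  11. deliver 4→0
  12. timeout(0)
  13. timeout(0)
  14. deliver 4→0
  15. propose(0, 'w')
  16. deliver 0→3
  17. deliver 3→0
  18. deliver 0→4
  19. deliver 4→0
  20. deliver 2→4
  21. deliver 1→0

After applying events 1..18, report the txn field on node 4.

3

after 1 — timeout(0): n0:coor/t1/[-]
after 2 — deliver 0→2: n2:part/t1/[-]
after 3 — deliver 2→0: ·
after 4 — deliver 0→4: n4:part/t1/[-]
after 5 — deliver 4→0: ·
after 6 — timeout(0): n0:coor/t2/[-]
after 7 — propose(0,'w'): n0:coor/t3/[-]
after 8 — deliver 0→3: n3:part/t1/[-]
after 9 — deliver 3→0: ·
after 10 — deliver 0→4: n4:part/t2/[-]
after 11 — deliver 4→0: ·
after 12 — timeout(0): n0:coor/t4/[-]
after 13 — timeout(0): n0:coor/t5/[-]
after 14 — deliver 4→0: ·
after 15 — propose(0,'w'): n0:coor/t6/[-]
after 16 — deliver 0→3: n3:part/t2/[-]
after 17 — deliver 3→0: ·
after 18 — deliver 0→4: n4:part/t3/[-]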